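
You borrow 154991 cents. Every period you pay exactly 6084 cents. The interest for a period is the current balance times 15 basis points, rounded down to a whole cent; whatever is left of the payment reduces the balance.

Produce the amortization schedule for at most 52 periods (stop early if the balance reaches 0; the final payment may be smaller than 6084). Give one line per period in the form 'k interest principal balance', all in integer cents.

1 232 5852 149139
2 223 5861 143278
3 214 5870 137408
4 206 5878 131530
5 197 5887 125643
6 188 5896 119747
7 179 5905 113842
8 170 5914 107928
9 161 5923 102005
10 153 5931 96074
11 144 5940 90134
12 135 5949 84185
13 126 5958 78227
14 117 5967 72260
15 108 5976 66284
16 99 5985 60299
17 90 5994 54305
18 81 6003 48302
19 72 6012 42290
20 63 6021 36269
21 54 6030 30239
22 45 6039 24200
23 36 6048 18152
24 27 6057 12095
25 18 6066 6029
26 9 6029 0

1. interest=⌊154991·15/10000⌋=232; principal=6084-232=5852; balance=154991-5852=149139
2. interest=⌊149139·15/10000⌋=223; principal=6084-223=5861; balance=149139-5861=143278
3. interest=⌊143278·15/10000⌋=214; principal=6084-214=5870; balance=143278-5870=137408
4. interest=⌊137408·15/10000⌋=206; principal=6084-206=5878; balance=137408-5878=131530
5. interest=⌊131530·15/10000⌋=197; principal=6084-197=5887; balance=131530-5887=125643
6. interest=⌊125643·15/10000⌋=188; principal=6084-188=5896; balance=125643-5896=119747
7. interest=⌊119747·15/10000⌋=179; principal=6084-179=5905; balance=119747-5905=113842
8. interest=⌊113842·15/10000⌋=170; principal=6084-170=5914; balance=113842-5914=107928
9. interest=⌊107928·15/10000⌋=161; principal=6084-161=5923; balance=107928-5923=102005
10. interest=⌊102005·15/10000⌋=153; principal=6084-153=5931; balance=102005-5931=96074
11. interest=⌊96074·15/10000⌋=144; principal=6084-144=5940; balance=96074-5940=90134
12. interest=⌊90134·15/10000⌋=135; principal=6084-135=5949; balance=90134-5949=84185
13. interest=⌊84185·15/10000⌋=126; principal=6084-126=5958; balance=84185-5958=78227
14. interest=⌊78227·15/10000⌋=117; principal=6084-117=5967; balance=78227-5967=72260
15. interest=⌊72260·15/10000⌋=108; principal=6084-108=5976; balance=72260-5976=66284
16. interest=⌊66284·15/10000⌋=99; principal=6084-99=5985; balance=66284-5985=60299
17. interest=⌊60299·15/10000⌋=90; principal=6084-90=5994; balance=60299-5994=54305
18. interest=⌊54305·15/10000⌋=81; principal=6084-81=6003; balance=54305-6003=48302
19. interest=⌊48302·15/10000⌋=72; principal=6084-72=6012; balance=48302-6012=42290
20. interest=⌊42290·15/10000⌋=63; principal=6084-63=6021; balance=42290-6021=36269
21. interest=⌊36269·15/10000⌋=54; principal=6084-54=6030; balance=36269-6030=30239
22. interest=⌊30239·15/10000⌋=45; principal=6084-45=6039; balance=30239-6039=24200
23. interest=⌊24200·15/10000⌋=36; principal=6084-36=6048; balance=24200-6048=18152
24. interest=⌊18152·15/10000⌋=27; principal=6084-27=6057; balance=18152-6057=12095
25. interest=⌊12095·15/10000⌋=18; principal=6084-18=6066; balance=12095-6066=6029
26. interest=⌊6029·15/10000⌋=9; principal=min(6084-9,6029)=6029; balance=6029-6029=0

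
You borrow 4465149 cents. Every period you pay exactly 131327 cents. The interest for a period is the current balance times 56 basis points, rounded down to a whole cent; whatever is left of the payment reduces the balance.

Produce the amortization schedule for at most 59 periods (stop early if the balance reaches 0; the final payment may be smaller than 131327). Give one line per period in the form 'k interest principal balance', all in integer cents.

1 25004 106323 4358826
2 24409 106918 4251908
3 23810 107517 4144391
4 23208 108119 4036272
5 22603 108724 3927548
6 21994 109333 3818215
7 21382 109945 3708270
8 20766 110561 3597709
9 20147 111180 3486529
10 19524 111803 3374726
11 18898 112429 3262297
12 18268 113059 3149238
13 17635 113692 3035546
14 16999 114328 2921218
15 16358 114969 2806249
16 15714 115613 2690636
17 15067 116260 2574376
18 14416 116911 2457465
19 13761 117566 2339899
20 13103 118224 2221675
21 12441 118886 2102789
22 11775 119552 1983237
23 11106 120221 1863016
24 10432 120895 1742121
25 9755 121572 1620549
26 9075 122252 1498297
27 8390 122937 1375360
28 7702 123625 1251735
29 7009 124318 1127417
30 6313 125014 1002403
31 5613 125714 876689
32 4909 126418 750271
33 4201 127126 623145
34 3489 127838 495307
35 2773 128554 366753
36 2053 129274 237479
37 1329 129998 107481
38 601 107481 0

1. interest=⌊4465149·56/10000⌋=25004; principal=131327-25004=106323; balance=4465149-106323=4358826
2. interest=⌊4358826·56/10000⌋=24409; principal=131327-24409=106918; balance=4358826-106918=4251908
3. interest=⌊4251908·56/10000⌋=23810; principal=131327-23810=107517; balance=4251908-107517=4144391
4. interest=⌊4144391·56/10000⌋=23208; principal=131327-23208=108119; balance=4144391-108119=4036272
5. interest=⌊4036272·56/10000⌋=22603; principal=131327-22603=108724; balance=4036272-108724=3927548
6. interest=⌊3927548·56/10000⌋=21994; principal=131327-21994=109333; balance=3927548-109333=3818215
7. interest=⌊3818215·56/10000⌋=21382; principal=131327-21382=109945; balance=3818215-109945=3708270
8. interest=⌊3708270·56/10000⌋=20766; principal=131327-20766=110561; balance=3708270-110561=3597709
9. interest=⌊3597709·56/10000⌋=20147; principal=131327-20147=111180; balance=3597709-111180=3486529
10. interest=⌊3486529·56/10000⌋=19524; principal=131327-19524=111803; balance=3486529-111803=3374726
11. interest=⌊3374726·56/10000⌋=18898; principal=131327-18898=112429; balance=3374726-112429=3262297
12. interest=⌊3262297·56/10000⌋=18268; principal=131327-18268=113059; balance=3262297-113059=3149238
13. interest=⌊3149238·56/10000⌋=17635; principal=131327-17635=113692; balance=3149238-113692=3035546
14. interest=⌊3035546·56/10000⌋=16999; principal=131327-16999=114328; balance=3035546-114328=2921218
15. interest=⌊2921218·56/10000⌋=16358; principal=131327-16358=114969; balance=2921218-114969=2806249
16. interest=⌊2806249·56/10000⌋=15714; principal=131327-15714=115613; balance=2806249-115613=2690636
17. interest=⌊2690636·56/10000⌋=15067; principal=131327-15067=116260; balance=2690636-116260=2574376
18. interest=⌊2574376·56/10000⌋=14416; principal=131327-14416=116911; balance=2574376-116911=2457465
19. interest=⌊2457465·56/10000⌋=13761; principal=131327-13761=117566; balance=2457465-117566=2339899
20. interest=⌊2339899·56/10000⌋=13103; principal=131327-13103=118224; balance=2339899-118224=2221675
21. interest=⌊2221675·56/10000⌋=12441; principal=131327-12441=118886; balance=2221675-118886=2102789
22. interest=⌊2102789·56/10000⌋=11775; principal=131327-11775=119552; balance=2102789-119552=1983237
23. interest=⌊1983237·56/10000⌋=11106; principal=131327-11106=120221; balance=1983237-120221=1863016
24. interest=⌊1863016·56/10000⌋=10432; principal=131327-10432=120895; balance=1863016-120895=1742121
25. interest=⌊1742121·56/10000⌋=9755; principal=131327-9755=121572; balance=1742121-121572=1620549
26. interest=⌊1620549·56/10000⌋=9075; principal=131327-9075=122252; balance=1620549-122252=1498297
27. interest=⌊1498297·56/10000⌋=8390; principal=131327-8390=122937; balance=1498297-122937=1375360
28. interest=⌊1375360·56/10000⌋=7702; principal=131327-7702=123625; balance=1375360-123625=1251735
29. interest=⌊1251735·56/10000⌋=7009; principal=131327-7009=124318; balance=1251735-124318=1127417
30. interest=⌊1127417·56/10000⌋=6313; principal=131327-6313=125014; balance=1127417-125014=1002403
31. interest=⌊1002403·56/10000⌋=5613; principal=131327-5613=125714; balance=1002403-125714=876689
32. interest=⌊876689·56/10000⌋=4909; principal=131327-4909=126418; balance=876689-126418=750271
33. interest=⌊750271·56/10000⌋=4201; principal=131327-4201=127126; balance=750271-127126=623145
34. interest=⌊623145·56/10000⌋=3489; principal=131327-3489=127838; balance=623145-127838=495307
35. interest=⌊495307·56/10000⌋=2773; principal=131327-2773=128554; balance=495307-128554=366753
36. interest=⌊366753·56/10000⌋=2053; principal=131327-2053=129274; balance=366753-129274=237479
37. interest=⌊237479·56/10000⌋=1329; principal=131327-1329=129998; balance=237479-129998=107481
38. interest=⌊107481·56/10000⌋=601; principal=min(131327-601,107481)=107481; balance=107481-107481=0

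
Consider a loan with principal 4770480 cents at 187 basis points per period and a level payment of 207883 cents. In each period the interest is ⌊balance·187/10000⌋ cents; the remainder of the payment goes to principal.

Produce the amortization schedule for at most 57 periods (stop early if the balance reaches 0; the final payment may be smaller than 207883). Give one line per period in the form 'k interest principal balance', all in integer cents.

1 89207 118676 4651804
2 86988 120895 4530909
3 84727 123156 4407753
4 82424 125459 4282294
5 80078 127805 4154489
6 77688 130195 4024294
7 75254 132629 3891665
8 72774 135109 3756556
9 70247 137636 3618920
10 67673 140210 3478710
11 65051 142832 3335878
12 62380 145503 3190375
13 59660 148223 3042152
14 56888 150995 2891157
15 54064 153819 2737338
16 51188 156695 2580643
17 48258 159625 2421018
18 45273 162610 2258408
19 42232 165651 2092757
20 39134 168749 1924008
21 35978 171905 1752103
22 32764 175119 1576984
23 29489 178394 1398590
24 26153 181730 1216860
25 22755 185128 1031732
26 19293 188590 843142
27 15766 192117 651025
28 12174 195709 455316
29 8514 199369 255947
30 4786 203097 52850
31 988 52850 0

1. interest=⌊4770480·187/10000⌋=89207; principal=207883-89207=118676; balance=4770480-118676=4651804
2. interest=⌊4651804·187/10000⌋=86988; principal=207883-86988=120895; balance=4651804-120895=4530909
3. interest=⌊4530909·187/10000⌋=84727; principal=207883-84727=123156; balance=4530909-123156=4407753
4. interest=⌊4407753·187/10000⌋=82424; principal=207883-82424=125459; balance=4407753-125459=4282294
5. interest=⌊4282294·187/10000⌋=80078; principal=207883-80078=127805; balance=4282294-127805=4154489
6. interest=⌊4154489·187/10000⌋=77688; principal=207883-77688=130195; balance=4154489-130195=4024294
7. interest=⌊4024294·187/10000⌋=75254; principal=207883-75254=132629; balance=4024294-132629=3891665
8. interest=⌊3891665·187/10000⌋=72774; principal=207883-72774=135109; balance=3891665-135109=3756556
9. interest=⌊3756556·187/10000⌋=70247; principal=207883-70247=137636; balance=3756556-137636=3618920
10. interest=⌊3618920·187/10000⌋=67673; principal=207883-67673=140210; balance=3618920-140210=3478710
11. interest=⌊3478710·187/10000⌋=65051; principal=207883-65051=142832; balance=3478710-142832=3335878
12. interest=⌊3335878·187/10000⌋=62380; principal=207883-62380=145503; balance=3335878-145503=3190375
13. interest=⌊3190375·187/10000⌋=59660; principal=207883-59660=148223; balance=3190375-148223=3042152
14. interest=⌊3042152·187/10000⌋=56888; principal=207883-56888=150995; balance=3042152-150995=2891157
15. interest=⌊2891157·187/10000⌋=54064; principal=207883-54064=153819; balance=2891157-153819=2737338
16. interest=⌊2737338·187/10000⌋=51188; principal=207883-51188=156695; balance=2737338-156695=2580643
17. interest=⌊2580643·187/10000⌋=48258; principal=207883-48258=159625; balance=2580643-159625=2421018
18. interest=⌊2421018·187/10000⌋=45273; principal=207883-45273=162610; balance=2421018-162610=2258408
19. interest=⌊2258408·187/10000⌋=42232; principal=207883-42232=165651; balance=2258408-165651=2092757
20. interest=⌊2092757·187/10000⌋=39134; principal=207883-39134=168749; balance=2092757-168749=1924008
21. interest=⌊1924008·187/10000⌋=35978; principal=207883-35978=171905; balance=1924008-171905=1752103
22. interest=⌊1752103·187/10000⌋=32764; principal=207883-32764=175119; balance=1752103-175119=1576984
23. interest=⌊1576984·187/10000⌋=29489; principal=207883-29489=178394; balance=1576984-178394=1398590
24. interest=⌊1398590·187/10000⌋=26153; principal=207883-26153=181730; balance=1398590-181730=1216860
25. interest=⌊1216860·187/10000⌋=22755; principal=207883-22755=185128; balance=1216860-185128=1031732
26. interest=⌊1031732·187/10000⌋=19293; principal=207883-19293=188590; balance=1031732-188590=843142
27. interest=⌊843142·187/10000⌋=15766; principal=207883-15766=192117; balance=843142-192117=651025
28. interest=⌊651025·187/10000⌋=12174; principal=207883-12174=195709; balance=651025-195709=455316
29. interest=⌊455316·187/10000⌋=8514; principal=207883-8514=199369; balance=455316-199369=255947
30. interest=⌊255947·187/10000⌋=4786; principal=207883-4786=203097; balance=255947-203097=52850
31. interest=⌊52850·187/10000⌋=988; principal=min(207883-988,52850)=52850; balance=52850-52850=0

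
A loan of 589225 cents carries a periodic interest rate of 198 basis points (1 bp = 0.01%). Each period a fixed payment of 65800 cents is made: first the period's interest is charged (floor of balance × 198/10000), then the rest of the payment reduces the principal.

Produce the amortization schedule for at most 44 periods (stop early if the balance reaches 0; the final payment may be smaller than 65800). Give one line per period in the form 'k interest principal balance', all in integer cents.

1. interest=⌊589225·198/10000⌋=11666; principal=65800-11666=54134; balance=589225-54134=535091
2. interest=⌊535091·198/10000⌋=10594; principal=65800-10594=55206; balance=535091-55206=479885
3. interest=⌊479885·198/10000⌋=9501; principal=65800-9501=56299; balance=479885-56299=423586
4. interest=⌊423586·198/10000⌋=8387; principal=65800-8387=57413; balance=423586-57413=366173
5. interest=⌊366173·198/10000⌋=7250; principal=65800-7250=58550; balance=366173-58550=307623
6. interest=⌊307623·198/10000⌋=6090; principal=65800-6090=59710; balance=307623-59710=247913
7. interest=⌊247913·198/10000⌋=4908; principal=65800-4908=60892; balance=247913-60892=187021
8. interest=⌊187021·198/10000⌋=3703; principal=65800-3703=62097; balance=187021-62097=124924
9. interest=⌊124924·198/10000⌋=2473; principal=65800-2473=63327; balance=124924-63327=61597
10. interest=⌊61597·198/10000⌋=1219; principal=min(65800-1219,61597)=61597; balance=61597-61597=0

1 11666 54134 535091
2 10594 55206 479885
3 9501 56299 423586
4 8387 57413 366173
5 7250 58550 307623
6 6090 59710 247913
7 4908 60892 187021
8 3703 62097 124924
9 2473 63327 61597
10 1219 61597 0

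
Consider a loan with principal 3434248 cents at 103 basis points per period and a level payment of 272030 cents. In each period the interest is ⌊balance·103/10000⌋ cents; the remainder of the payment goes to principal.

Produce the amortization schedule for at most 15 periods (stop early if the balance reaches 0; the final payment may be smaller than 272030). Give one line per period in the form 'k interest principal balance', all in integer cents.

1. interest=⌊3434248·103/10000⌋=35372; principal=272030-35372=236658; balance=3434248-236658=3197590
2. interest=⌊3197590·103/10000⌋=32935; principal=272030-32935=239095; balance=3197590-239095=2958495
3. interest=⌊2958495·103/10000⌋=30472; principal=272030-30472=241558; balance=2958495-241558=2716937
4. interest=⌊2716937·103/10000⌋=27984; principal=272030-27984=244046; balance=2716937-244046=2472891
5. interest=⌊2472891·103/10000⌋=25470; principal=272030-25470=246560; balance=2472891-246560=2226331
6. interest=⌊2226331·103/10000⌋=22931; principal=272030-22931=249099; balance=2226331-249099=1977232
7. interest=⌊1977232·103/10000⌋=20365; principal=272030-20365=251665; balance=1977232-251665=1725567
8. interest=⌊1725567·103/10000⌋=17773; principal=272030-17773=254257; balance=1725567-254257=1471310
9. interest=⌊1471310·103/10000⌋=15154; principal=272030-15154=256876; balance=1471310-256876=1214434
10. interest=⌊1214434·103/10000⌋=12508; principal=272030-12508=259522; balance=1214434-259522=954912
11. interest=⌊954912·103/10000⌋=9835; principal=272030-9835=262195; balance=954912-262195=692717
12. interest=⌊692717·103/10000⌋=7134; principal=272030-7134=264896; balance=692717-264896=427821
13. interest=⌊427821·103/10000⌋=4406; principal=272030-4406=267624; balance=427821-267624=160197
14. interest=⌊160197·103/10000⌋=1650; principal=min(272030-1650,160197)=160197; balance=160197-160197=0

1 35372 236658 3197590
2 32935 239095 2958495
3 30472 241558 2716937
4 27984 244046 2472891
5 25470 246560 2226331
6 22931 249099 1977232
7 20365 251665 1725567
8 17773 254257 1471310
9 15154 256876 1214434
10 12508 259522 954912
11 9835 262195 692717
12 7134 264896 427821
13 4406 267624 160197
14 1650 160197 0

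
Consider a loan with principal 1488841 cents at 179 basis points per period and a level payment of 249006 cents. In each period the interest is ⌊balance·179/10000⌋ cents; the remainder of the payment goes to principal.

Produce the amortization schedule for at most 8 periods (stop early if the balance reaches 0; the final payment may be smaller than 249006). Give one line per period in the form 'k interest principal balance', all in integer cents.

1. interest=⌊1488841·179/10000⌋=26650; principal=249006-26650=222356; balance=1488841-222356=1266485
2. interest=⌊1266485·179/10000⌋=22670; principal=249006-22670=226336; balance=1266485-226336=1040149
3. interest=⌊1040149·179/10000⌋=18618; principal=249006-18618=230388; balance=1040149-230388=809761
4. interest=⌊809761·179/10000⌋=14494; principal=249006-14494=234512; balance=809761-234512=575249
5. interest=⌊575249·179/10000⌋=10296; principal=249006-10296=238710; balance=575249-238710=336539
6. interest=⌊336539·179/10000⌋=6024; principal=249006-6024=242982; balance=336539-242982=93557
7. interest=⌊93557·179/10000⌋=1674; principal=min(249006-1674,93557)=93557; balance=93557-93557=0

1 26650 222356 1266485
2 22670 226336 1040149
3 18618 230388 809761
4 14494 234512 575249
5 10296 238710 336539
6 6024 242982 93557
7 1674 93557 0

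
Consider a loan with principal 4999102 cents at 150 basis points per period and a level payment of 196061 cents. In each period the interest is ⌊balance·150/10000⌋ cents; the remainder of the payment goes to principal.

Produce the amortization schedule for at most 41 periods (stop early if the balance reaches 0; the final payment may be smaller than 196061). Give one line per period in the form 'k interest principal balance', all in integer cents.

1. interest=⌊4999102·150/10000⌋=74986; principal=196061-74986=121075; balance=4999102-121075=4878027
2. interest=⌊4878027·150/10000⌋=73170; principal=196061-73170=122891; balance=4878027-122891=4755136
3. interest=⌊4755136·150/10000⌋=71327; principal=196061-71327=124734; balance=4755136-124734=4630402
4. interest=⌊4630402·150/10000⌋=69456; principal=196061-69456=126605; balance=4630402-126605=4503797
5. interest=⌊4503797·150/10000⌋=67556; principal=196061-67556=128505; balance=4503797-128505=4375292
6. interest=⌊4375292·150/10000⌋=65629; principal=196061-65629=130432; balance=4375292-130432=4244860
7. interest=⌊4244860·150/10000⌋=63672; principal=196061-63672=132389; balance=4244860-132389=4112471
8. interest=⌊4112471·150/10000⌋=61687; principal=196061-61687=134374; balance=4112471-134374=3978097
9. interest=⌊3978097·150/10000⌋=59671; principal=196061-59671=136390; balance=3978097-136390=3841707
10. interest=⌊3841707·150/10000⌋=57625; principal=196061-57625=138436; balance=3841707-138436=3703271
11. interest=⌊3703271·150/10000⌋=55549; principal=196061-55549=140512; balance=3703271-140512=3562759
12. interest=⌊3562759·150/10000⌋=53441; principal=196061-53441=142620; balance=3562759-142620=3420139
13. interest=⌊3420139·150/10000⌋=51302; principal=196061-51302=144759; balance=3420139-144759=3275380
14. interest=⌊3275380·150/10000⌋=49130; principal=196061-49130=146931; balance=3275380-146931=3128449
15. interest=⌊3128449·150/10000⌋=46926; principal=196061-46926=149135; balance=3128449-149135=2979314
16. interest=⌊2979314·150/10000⌋=44689; principal=196061-44689=151372; balance=2979314-151372=2827942
17. interest=⌊2827942·150/10000⌋=42419; principal=196061-42419=153642; balance=2827942-153642=2674300
18. interest=⌊2674300·150/10000⌋=40114; principal=196061-40114=155947; balance=2674300-155947=2518353
19. interest=⌊2518353·150/10000⌋=37775; principal=196061-37775=158286; balance=2518353-158286=2360067
20. interest=⌊2360067·150/10000⌋=35401; principal=196061-35401=160660; balance=2360067-160660=2199407
21. interest=⌊2199407·150/10000⌋=32991; principal=196061-32991=163070; balance=2199407-163070=2036337
22. interest=⌊2036337·150/10000⌋=30545; principal=196061-30545=165516; balance=2036337-165516=1870821
23. interest=⌊1870821·150/10000⌋=28062; principal=196061-28062=167999; balance=1870821-167999=1702822
24. interest=⌊1702822·150/10000⌋=25542; principal=196061-25542=170519; balance=1702822-170519=1532303
25. interest=⌊1532303·150/10000⌋=22984; principal=196061-22984=173077; balance=1532303-173077=1359226
26. interest=⌊1359226·150/10000⌋=20388; principal=196061-20388=175673; balance=1359226-175673=1183553
27. interest=⌊1183553·150/10000⌋=17753; principal=196061-17753=178308; balance=1183553-178308=1005245
28. interest=⌊1005245·150/10000⌋=15078; principal=196061-15078=180983; balance=1005245-180983=824262
29. interest=⌊824262·150/10000⌋=12363; principal=196061-12363=183698; balance=824262-183698=640564
30. interest=⌊640564·150/10000⌋=9608; principal=196061-9608=186453; balance=640564-186453=454111
31. interest=⌊454111·150/10000⌋=6811; principal=196061-6811=189250; balance=454111-189250=264861
32. interest=⌊264861·150/10000⌋=3972; principal=196061-3972=192089; balance=264861-192089=72772
33. interest=⌊72772·150/10000⌋=1091; principal=min(196061-1091,72772)=72772; balance=72772-72772=0

1 74986 121075 4878027
2 73170 122891 4755136
3 71327 124734 4630402
4 69456 126605 4503797
5 67556 128505 4375292
6 65629 130432 4244860
7 63672 132389 4112471
8 61687 134374 3978097
9 59671 136390 3841707
10 57625 138436 3703271
11 55549 140512 3562759
12 53441 142620 3420139
13 51302 144759 3275380
14 49130 146931 3128449
15 46926 149135 2979314
16 44689 151372 2827942
17 42419 153642 2674300
18 40114 155947 2518353
19 37775 158286 2360067
20 35401 160660 2199407
21 32991 163070 2036337
22 30545 165516 1870821
23 28062 167999 1702822
24 25542 170519 1532303
25 22984 173077 1359226
26 20388 175673 1183553
27 17753 178308 1005245
28 15078 180983 824262
29 12363 183698 640564
30 9608 186453 454111
31 6811 189250 264861
32 3972 192089 72772
33 1091 72772 0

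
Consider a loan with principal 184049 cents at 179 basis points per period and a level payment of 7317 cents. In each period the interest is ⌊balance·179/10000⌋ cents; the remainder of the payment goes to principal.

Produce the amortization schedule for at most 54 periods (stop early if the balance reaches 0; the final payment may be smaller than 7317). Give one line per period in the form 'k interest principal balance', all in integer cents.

1. interest=⌊184049·179/10000⌋=3294; principal=7317-3294=4023; balance=184049-4023=180026
2. interest=⌊180026·179/10000⌋=3222; principal=7317-3222=4095; balance=180026-4095=175931
3. interest=⌊175931·179/10000⌋=3149; principal=7317-3149=4168; balance=175931-4168=171763
4. interest=⌊171763·179/10000⌋=3074; principal=7317-3074=4243; balance=171763-4243=167520
5. interest=⌊167520·179/10000⌋=2998; principal=7317-2998=4319; balance=167520-4319=163201
6. interest=⌊163201·179/10000⌋=2921; principal=7317-2921=4396; balance=163201-4396=158805
7. interest=⌊158805·179/10000⌋=2842; principal=7317-2842=4475; balance=158805-4475=154330
8. interest=⌊154330·179/10000⌋=2762; principal=7317-2762=4555; balance=154330-4555=149775
9. interest=⌊149775·179/10000⌋=2680; principal=7317-2680=4637; balance=149775-4637=145138
10. interest=⌊145138·179/10000⌋=2597; principal=7317-2597=4720; balance=145138-4720=140418
11. interest=⌊140418·179/10000⌋=2513; principal=7317-2513=4804; balance=140418-4804=135614
12. interest=⌊135614·179/10000⌋=2427; principal=7317-2427=4890; balance=135614-4890=130724
13. interest=⌊130724·179/10000⌋=2339; principal=7317-2339=4978; balance=130724-4978=125746
14. interest=⌊125746·179/10000⌋=2250; principal=7317-2250=5067; balance=125746-5067=120679
15. interest=⌊120679·179/10000⌋=2160; principal=7317-2160=5157; balance=120679-5157=115522
16. interest=⌊115522·179/10000⌋=2067; principal=7317-2067=5250; balance=115522-5250=110272
17. interest=⌊110272·179/10000⌋=1973; principal=7317-1973=5344; balance=110272-5344=104928
18. interest=⌊104928·179/10000⌋=1878; principal=7317-1878=5439; balance=104928-5439=99489
19. interest=⌊99489·179/10000⌋=1780; principal=7317-1780=5537; balance=99489-5537=93952
20. interest=⌊93952·179/10000⌋=1681; principal=7317-1681=5636; balance=93952-5636=88316
21. interest=⌊88316·179/10000⌋=1580; principal=7317-1580=5737; balance=88316-5737=82579
22. interest=⌊82579·179/10000⌋=1478; principal=7317-1478=5839; balance=82579-5839=76740
23. interest=⌊76740·179/10000⌋=1373; principal=7317-1373=5944; balance=76740-5944=70796
24. interest=⌊70796·179/10000⌋=1267; principal=7317-1267=6050; balance=70796-6050=64746
25. interest=⌊64746·179/10000⌋=1158; principal=7317-1158=6159; balance=64746-6159=58587
26. interest=⌊58587·179/10000⌋=1048; principal=7317-1048=6269; balance=58587-6269=52318
27. interest=⌊52318·179/10000⌋=936; principal=7317-936=6381; balance=52318-6381=45937
28. interest=⌊45937·179/10000⌋=822; principal=7317-822=6495; balance=45937-6495=39442
29. interest=⌊39442·179/10000⌋=706; principal=7317-706=6611; balance=39442-6611=32831
30. interest=⌊32831·179/10000⌋=587; principal=7317-587=6730; balance=32831-6730=26101
31. interest=⌊26101·179/10000⌋=467; principal=7317-467=6850; balance=26101-6850=19251
32. interest=⌊19251·179/10000⌋=344; principal=7317-344=6973; balance=19251-6973=12278
33. interest=⌊12278·179/10000⌋=219; principal=7317-219=7098; balance=12278-7098=5180
34. interest=⌊5180·179/10000⌋=92; principal=min(7317-92,5180)=5180; balance=5180-5180=0

1 3294 4023 180026
2 3222 4095 175931
3 3149 4168 171763
4 3074 4243 167520
5 2998 4319 163201
6 2921 4396 158805
7 2842 4475 154330
8 2762 4555 149775
9 2680 4637 145138
10 2597 4720 140418
11 2513 4804 135614
12 2427 4890 130724
13 2339 4978 125746
14 2250 5067 120679
15 2160 5157 115522
16 2067 5250 110272
17 1973 5344 104928
18 1878 5439 99489
19 1780 5537 93952
20 1681 5636 88316
21 1580 5737 82579
22 1478 5839 76740
23 1373 5944 70796
24 1267 6050 64746
25 1158 6159 58587
26 1048 6269 52318
27 936 6381 45937
28 822 6495 39442
29 706 6611 32831
30 587 6730 26101
31 467 6850 19251
32 344 6973 12278
33 219 7098 5180
34 92 5180 0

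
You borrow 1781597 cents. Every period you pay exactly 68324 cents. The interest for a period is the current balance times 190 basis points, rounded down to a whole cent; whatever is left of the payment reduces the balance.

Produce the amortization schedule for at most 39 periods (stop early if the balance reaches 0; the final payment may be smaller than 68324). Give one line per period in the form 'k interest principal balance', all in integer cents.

1 33850 34474 1747123
2 33195 35129 1711994
3 32527 35797 1676197
4 31847 36477 1639720
5 31154 37170 1602550
6 30448 37876 1564674
7 29728 38596 1526078
8 28995 39329 1486749
9 28248 40076 1446673
10 27486 40838 1405835
11 26710 41614 1364221
12 25920 42404 1321817
13 25114 43210 1278607
14 24293 44031 1234576
15 23456 44868 1189708
16 22604 45720 1143988
17 21735 46589 1097399
18 20850 47474 1049925
19 19948 48376 1001549
20 19029 49295 952254
21 18092 50232 902022
22 17138 51186 850836
23 16165 52159 798677
24 15174 53150 745527
25 14165 54159 691368
26 13135 55189 636179
27 12087 56237 579942
28 11018 57306 522636
29 9930 58394 464242
30 8820 59504 404738
31 7690 60634 344104
32 6537 61787 282317
33 5364 62960 219357
34 4167 64157 155200
35 2948 65376 89824
36 1706 66618 23206
37 440 23206 0

1. interest=⌊1781597·190/10000⌋=33850; principal=68324-33850=34474; balance=1781597-34474=1747123
2. interest=⌊1747123·190/10000⌋=33195; principal=68324-33195=35129; balance=1747123-35129=1711994
3. interest=⌊1711994·190/10000⌋=32527; principal=68324-32527=35797; balance=1711994-35797=1676197
4. interest=⌊1676197·190/10000⌋=31847; principal=68324-31847=36477; balance=1676197-36477=1639720
5. interest=⌊1639720·190/10000⌋=31154; principal=68324-31154=37170; balance=1639720-37170=1602550
6. interest=⌊1602550·190/10000⌋=30448; principal=68324-30448=37876; balance=1602550-37876=1564674
7. interest=⌊1564674·190/10000⌋=29728; principal=68324-29728=38596; balance=1564674-38596=1526078
8. interest=⌊1526078·190/10000⌋=28995; principal=68324-28995=39329; balance=1526078-39329=1486749
9. interest=⌊1486749·190/10000⌋=28248; principal=68324-28248=40076; balance=1486749-40076=1446673
10. interest=⌊1446673·190/10000⌋=27486; principal=68324-27486=40838; balance=1446673-40838=1405835
11. interest=⌊1405835·190/10000⌋=26710; principal=68324-26710=41614; balance=1405835-41614=1364221
12. interest=⌊1364221·190/10000⌋=25920; principal=68324-25920=42404; balance=1364221-42404=1321817
13. interest=⌊1321817·190/10000⌋=25114; principal=68324-25114=43210; balance=1321817-43210=1278607
14. interest=⌊1278607·190/10000⌋=24293; principal=68324-24293=44031; balance=1278607-44031=1234576
15. interest=⌊1234576·190/10000⌋=23456; principal=68324-23456=44868; balance=1234576-44868=1189708
16. interest=⌊1189708·190/10000⌋=22604; principal=68324-22604=45720; balance=1189708-45720=1143988
17. interest=⌊1143988·190/10000⌋=21735; principal=68324-21735=46589; balance=1143988-46589=1097399
18. interest=⌊1097399·190/10000⌋=20850; principal=68324-20850=47474; balance=1097399-47474=1049925
19. interest=⌊1049925·190/10000⌋=19948; principal=68324-19948=48376; balance=1049925-48376=1001549
20. interest=⌊1001549·190/10000⌋=19029; principal=68324-19029=49295; balance=1001549-49295=952254
21. interest=⌊952254·190/10000⌋=18092; principal=68324-18092=50232; balance=952254-50232=902022
22. interest=⌊902022·190/10000⌋=17138; principal=68324-17138=51186; balance=902022-51186=850836
23. interest=⌊850836·190/10000⌋=16165; principal=68324-16165=52159; balance=850836-52159=798677
24. interest=⌊798677·190/10000⌋=15174; principal=68324-15174=53150; balance=798677-53150=745527
25. interest=⌊745527·190/10000⌋=14165; principal=68324-14165=54159; balance=745527-54159=691368
26. interest=⌊691368·190/10000⌋=13135; principal=68324-13135=55189; balance=691368-55189=636179
27. interest=⌊636179·190/10000⌋=12087; principal=68324-12087=56237; balance=636179-56237=579942
28. interest=⌊579942·190/10000⌋=11018; principal=68324-11018=57306; balance=579942-57306=522636
29. interest=⌊522636·190/10000⌋=9930; principal=68324-9930=58394; balance=522636-58394=464242
30. interest=⌊464242·190/10000⌋=8820; principal=68324-8820=59504; balance=464242-59504=404738
31. interest=⌊404738·190/10000⌋=7690; principal=68324-7690=60634; balance=404738-60634=344104
32. interest=⌊344104·190/10000⌋=6537; principal=68324-6537=61787; balance=344104-61787=282317
33. interest=⌊282317·190/10000⌋=5364; principal=68324-5364=62960; balance=282317-62960=219357
34. interest=⌊219357·190/10000⌋=4167; principal=68324-4167=64157; balance=219357-64157=155200
35. interest=⌊155200·190/10000⌋=2948; principal=68324-2948=65376; balance=155200-65376=89824
36. interest=⌊89824·190/10000⌋=1706; principal=68324-1706=66618; balance=89824-66618=23206
37. interest=⌊23206·190/10000⌋=440; principal=min(68324-440,23206)=23206; balance=23206-23206=0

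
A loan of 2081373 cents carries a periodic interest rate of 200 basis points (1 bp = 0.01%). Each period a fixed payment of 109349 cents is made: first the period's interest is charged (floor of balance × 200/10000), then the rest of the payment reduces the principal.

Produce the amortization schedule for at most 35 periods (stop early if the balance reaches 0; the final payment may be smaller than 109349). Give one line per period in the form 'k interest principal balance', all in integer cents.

1 41627 67722 2013651
2 40273 69076 1944575
3 38891 70458 1874117
4 37482 71867 1802250
5 36045 73304 1728946
6 34578 74771 1654175
7 33083 76266 1577909
8 31558 77791 1500118
9 30002 79347 1420771
10 28415 80934 1339837
11 26796 82553 1257284
12 25145 84204 1173080
13 23461 85888 1087192
14 21743 87606 999586
15 19991 89358 910228
16 18204 91145 819083
17 16381 92968 726115
18 14522 94827 631288
19 12625 96724 534564
20 10691 98658 435906
21 8718 100631 335275
22 6705 102644 232631
23 4652 104697 127934
24 2558 106791 21143
25 422 21143 0

1. interest=⌊2081373·200/10000⌋=41627; principal=109349-41627=67722; balance=2081373-67722=2013651
2. interest=⌊2013651·200/10000⌋=40273; principal=109349-40273=69076; balance=2013651-69076=1944575
3. interest=⌊1944575·200/10000⌋=38891; principal=109349-38891=70458; balance=1944575-70458=1874117
4. interest=⌊1874117·200/10000⌋=37482; principal=109349-37482=71867; balance=1874117-71867=1802250
5. interest=⌊1802250·200/10000⌋=36045; principal=109349-36045=73304; balance=1802250-73304=1728946
6. interest=⌊1728946·200/10000⌋=34578; principal=109349-34578=74771; balance=1728946-74771=1654175
7. interest=⌊1654175·200/10000⌋=33083; principal=109349-33083=76266; balance=1654175-76266=1577909
8. interest=⌊1577909·200/10000⌋=31558; principal=109349-31558=77791; balance=1577909-77791=1500118
9. interest=⌊1500118·200/10000⌋=30002; principal=109349-30002=79347; balance=1500118-79347=1420771
10. interest=⌊1420771·200/10000⌋=28415; principal=109349-28415=80934; balance=1420771-80934=1339837
11. interest=⌊1339837·200/10000⌋=26796; principal=109349-26796=82553; balance=1339837-82553=1257284
12. interest=⌊1257284·200/10000⌋=25145; principal=109349-25145=84204; balance=1257284-84204=1173080
13. interest=⌊1173080·200/10000⌋=23461; principal=109349-23461=85888; balance=1173080-85888=1087192
14. interest=⌊1087192·200/10000⌋=21743; principal=109349-21743=87606; balance=1087192-87606=999586
15. interest=⌊999586·200/10000⌋=19991; principal=109349-19991=89358; balance=999586-89358=910228
16. interest=⌊910228·200/10000⌋=18204; principal=109349-18204=91145; balance=910228-91145=819083
17. interest=⌊819083·200/10000⌋=16381; principal=109349-16381=92968; balance=819083-92968=726115
18. interest=⌊726115·200/10000⌋=14522; principal=109349-14522=94827; balance=726115-94827=631288
19. interest=⌊631288·200/10000⌋=12625; principal=109349-12625=96724; balance=631288-96724=534564
20. interest=⌊534564·200/10000⌋=10691; principal=109349-10691=98658; balance=534564-98658=435906
21. interest=⌊435906·200/10000⌋=8718; principal=109349-8718=100631; balance=435906-100631=335275
22. interest=⌊335275·200/10000⌋=6705; principal=109349-6705=102644; balance=335275-102644=232631
23. interest=⌊232631·200/10000⌋=4652; principal=109349-4652=104697; balance=232631-104697=127934
24. interest=⌊127934·200/10000⌋=2558; principal=109349-2558=106791; balance=127934-106791=21143
25. interest=⌊21143·200/10000⌋=422; principal=min(109349-422,21143)=21143; balance=21143-21143=0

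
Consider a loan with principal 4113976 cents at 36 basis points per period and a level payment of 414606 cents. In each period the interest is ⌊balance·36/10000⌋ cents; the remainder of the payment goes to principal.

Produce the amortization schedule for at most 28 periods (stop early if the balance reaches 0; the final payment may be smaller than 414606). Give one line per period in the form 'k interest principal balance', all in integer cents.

1 14810 399796 3714180
2 13371 401235 3312945
3 11926 402680 2910265
4 10476 404130 2506135
5 9022 405584 2100551
6 7561 407045 1693506
7 6096 408510 1284996
8 4625 409981 875015
9 3150 411456 463559
10 1668 412938 50621
11 182 50621 0

1. interest=⌊4113976·36/10000⌋=14810; principal=414606-14810=399796; balance=4113976-399796=3714180
2. interest=⌊3714180·36/10000⌋=13371; principal=414606-13371=401235; balance=3714180-401235=3312945
3. interest=⌊3312945·36/10000⌋=11926; principal=414606-11926=402680; balance=3312945-402680=2910265
4. interest=⌊2910265·36/10000⌋=10476; principal=414606-10476=404130; balance=2910265-404130=2506135
5. interest=⌊2506135·36/10000⌋=9022; principal=414606-9022=405584; balance=2506135-405584=2100551
6. interest=⌊2100551·36/10000⌋=7561; principal=414606-7561=407045; balance=2100551-407045=1693506
7. interest=⌊1693506·36/10000⌋=6096; principal=414606-6096=408510; balance=1693506-408510=1284996
8. interest=⌊1284996·36/10000⌋=4625; principal=414606-4625=409981; balance=1284996-409981=875015
9. interest=⌊875015·36/10000⌋=3150; principal=414606-3150=411456; balance=875015-411456=463559
10. interest=⌊463559·36/10000⌋=1668; principal=414606-1668=412938; balance=463559-412938=50621
11. interest=⌊50621·36/10000⌋=182; principal=min(414606-182,50621)=50621; balance=50621-50621=0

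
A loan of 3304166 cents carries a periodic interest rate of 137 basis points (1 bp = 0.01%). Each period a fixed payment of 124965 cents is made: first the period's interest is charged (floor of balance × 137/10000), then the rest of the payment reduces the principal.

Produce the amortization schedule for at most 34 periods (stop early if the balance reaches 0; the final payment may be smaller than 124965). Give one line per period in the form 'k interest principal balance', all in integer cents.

1 45267 79698 3224468
2 44175 80790 3143678
3 43068 81897 3061781
4 41946 83019 2978762
5 40809 84156 2894606
6 39656 85309 2809297
7 38487 86478 2722819
8 37302 87663 2635156
9 36101 88864 2546292
10 34884 90081 2456211
11 33650 91315 2364896
12 32399 92566 2272330
13 31130 93835 2178495
14 29845 95120 2083375
15 28542 96423 1986952
16 27221 97744 1889208
17 25882 99083 1790125
18 24524 100441 1689684
19 23148 101817 1587867
20 21753 103212 1484655
21 20339 104626 1380029
22 18906 106059 1273970
23 17453 107512 1166458
24 15980 108985 1057473
25 14487 110478 946995
26 12973 111992 835003
27 11439 113526 721477
28 9884 115081 606396
29 8307 116658 489738
30 6709 118256 371482
31 5089 119876 251606
32 3447 121518 130088
33 1782 123183 6905
34 94 6905 0

1. interest=⌊3304166·137/10000⌋=45267; principal=124965-45267=79698; balance=3304166-79698=3224468
2. interest=⌊3224468·137/10000⌋=44175; principal=124965-44175=80790; balance=3224468-80790=3143678
3. interest=⌊3143678·137/10000⌋=43068; principal=124965-43068=81897; balance=3143678-81897=3061781
4. interest=⌊3061781·137/10000⌋=41946; principal=124965-41946=83019; balance=3061781-83019=2978762
5. interest=⌊2978762·137/10000⌋=40809; principal=124965-40809=84156; balance=2978762-84156=2894606
6. interest=⌊2894606·137/10000⌋=39656; principal=124965-39656=85309; balance=2894606-85309=2809297
7. interest=⌊2809297·137/10000⌋=38487; principal=124965-38487=86478; balance=2809297-86478=2722819
8. interest=⌊2722819·137/10000⌋=37302; principal=124965-37302=87663; balance=2722819-87663=2635156
9. interest=⌊2635156·137/10000⌋=36101; principal=124965-36101=88864; balance=2635156-88864=2546292
10. interest=⌊2546292·137/10000⌋=34884; principal=124965-34884=90081; balance=2546292-90081=2456211
11. interest=⌊2456211·137/10000⌋=33650; principal=124965-33650=91315; balance=2456211-91315=2364896
12. interest=⌊2364896·137/10000⌋=32399; principal=124965-32399=92566; balance=2364896-92566=2272330
13. interest=⌊2272330·137/10000⌋=31130; principal=124965-31130=93835; balance=2272330-93835=2178495
14. interest=⌊2178495·137/10000⌋=29845; principal=124965-29845=95120; balance=2178495-95120=2083375
15. interest=⌊2083375·137/10000⌋=28542; principal=124965-28542=96423; balance=2083375-96423=1986952
16. interest=⌊1986952·137/10000⌋=27221; principal=124965-27221=97744; balance=1986952-97744=1889208
17. interest=⌊1889208·137/10000⌋=25882; principal=124965-25882=99083; balance=1889208-99083=1790125
18. interest=⌊1790125·137/10000⌋=24524; principal=124965-24524=100441; balance=1790125-100441=1689684
19. interest=⌊1689684·137/10000⌋=23148; principal=124965-23148=101817; balance=1689684-101817=1587867
20. interest=⌊1587867·137/10000⌋=21753; principal=124965-21753=103212; balance=1587867-103212=1484655
21. interest=⌊1484655·137/10000⌋=20339; principal=124965-20339=104626; balance=1484655-104626=1380029
22. interest=⌊1380029·137/10000⌋=18906; principal=124965-18906=106059; balance=1380029-106059=1273970
23. interest=⌊1273970·137/10000⌋=17453; principal=124965-17453=107512; balance=1273970-107512=1166458
24. interest=⌊1166458·137/10000⌋=15980; principal=124965-15980=108985; balance=1166458-108985=1057473
25. interest=⌊1057473·137/10000⌋=14487; principal=124965-14487=110478; balance=1057473-110478=946995
26. interest=⌊946995·137/10000⌋=12973; principal=124965-12973=111992; balance=946995-111992=835003
27. interest=⌊835003·137/10000⌋=11439; principal=124965-11439=113526; balance=835003-113526=721477
28. interest=⌊721477·137/10000⌋=9884; principal=124965-9884=115081; balance=721477-115081=606396
29. interest=⌊606396·137/10000⌋=8307; principal=124965-8307=116658; balance=606396-116658=489738
30. interest=⌊489738·137/10000⌋=6709; principal=124965-6709=118256; balance=489738-118256=371482
31. interest=⌊371482·137/10000⌋=5089; principal=124965-5089=119876; balance=371482-119876=251606
32. interest=⌊251606·137/10000⌋=3447; principal=124965-3447=121518; balance=251606-121518=130088
33. interest=⌊130088·137/10000⌋=1782; principal=124965-1782=123183; balance=130088-123183=6905
34. interest=⌊6905·137/10000⌋=94; principal=min(124965-94,6905)=6905; balance=6905-6905=0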